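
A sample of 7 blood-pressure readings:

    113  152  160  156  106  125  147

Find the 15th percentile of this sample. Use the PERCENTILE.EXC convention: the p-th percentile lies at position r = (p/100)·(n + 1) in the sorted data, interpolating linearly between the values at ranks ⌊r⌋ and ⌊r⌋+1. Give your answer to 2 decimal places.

Sorted: 106, 113, 125, 147, 152, 156, 160.
n = 7.
r = (15/100)·(7 + 1) = 1.2.
Rank 1 is 106 and rank 2 is 113.
Interpolate: 106 + 0.2·(113 − 106) = 106 + 0.2·7 = 107.4.

107.40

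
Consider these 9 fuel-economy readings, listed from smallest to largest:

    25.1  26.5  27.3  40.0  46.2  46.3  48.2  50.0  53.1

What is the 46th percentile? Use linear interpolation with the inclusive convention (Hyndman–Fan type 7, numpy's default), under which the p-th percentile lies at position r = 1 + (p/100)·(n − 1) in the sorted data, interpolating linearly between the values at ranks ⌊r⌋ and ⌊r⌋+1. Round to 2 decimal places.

44.22

n = 9.
r = 1 + (46/100)·(9 − 1) = 1 + 3.68 = 4.68.
Rank 4 is 40.0 and rank 5 is 46.2.
Interpolate: 40.0 + 0.68·(46.2 − 40.0) = 40.0 + 0.68·6.2 = 44.216.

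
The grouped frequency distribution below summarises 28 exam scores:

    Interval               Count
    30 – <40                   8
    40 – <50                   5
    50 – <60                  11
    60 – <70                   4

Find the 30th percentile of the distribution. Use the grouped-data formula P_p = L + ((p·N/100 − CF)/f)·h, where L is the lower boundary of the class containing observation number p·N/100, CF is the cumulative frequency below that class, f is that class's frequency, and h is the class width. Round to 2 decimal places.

40.80

N = 28; target position k = 30/100 · 28 = 8.4.
Cumulative frequencies: 8, 13, 24, 28.
Observation 8.4 falls in the class 40 – <50.
L = 40, CF = 8, f = 5, h = 10.
P30 = 40 + ((8.4 − 8)/5)·10 = 40 + 0.8 = 40.8.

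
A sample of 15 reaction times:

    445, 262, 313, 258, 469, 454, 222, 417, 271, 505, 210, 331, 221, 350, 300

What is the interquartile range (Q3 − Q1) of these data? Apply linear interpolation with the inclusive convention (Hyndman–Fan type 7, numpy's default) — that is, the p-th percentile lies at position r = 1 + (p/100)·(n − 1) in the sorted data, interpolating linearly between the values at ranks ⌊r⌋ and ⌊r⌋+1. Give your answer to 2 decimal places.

171.00

Sorted: 210, 221, 222, 258, 262, 271, 300, 313, 331, 350, 417, 445, 454, 469, 505.
n = 15.
P25: r = 4.5; ranks 4–5 are 258, 262; interpolating gives 260.
P75: r = 11.5; ranks 11–12 are 417, 445; interpolating gives 431.
Difference: 431 − 260 = 171.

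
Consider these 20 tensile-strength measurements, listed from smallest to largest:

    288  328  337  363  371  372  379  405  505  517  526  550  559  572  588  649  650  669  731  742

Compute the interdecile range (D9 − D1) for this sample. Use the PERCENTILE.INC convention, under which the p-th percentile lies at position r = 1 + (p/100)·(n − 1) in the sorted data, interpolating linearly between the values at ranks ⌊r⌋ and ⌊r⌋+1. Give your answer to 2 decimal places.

339.10

n = 20.
P10: r = 2.9; ranks 2–3 are 328, 337; interpolating gives 336.1.
P90: r = 18.1; ranks 18–19 are 669, 731; interpolating gives 675.2.
Difference: 675.2 − 336.1 = 339.1.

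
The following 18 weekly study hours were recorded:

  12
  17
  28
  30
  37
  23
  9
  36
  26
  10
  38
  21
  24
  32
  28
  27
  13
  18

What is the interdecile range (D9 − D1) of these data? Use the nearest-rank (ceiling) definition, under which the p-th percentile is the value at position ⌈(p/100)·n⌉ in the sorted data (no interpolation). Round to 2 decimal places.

27.00

Sorted: 9, 10, 12, 13, 17, 18, 21, 23, 24, 26, 27, 28, 28, 30, 32, 36, 37, 38.
n = 18.
P10: rank ⌈10/100·18⌉ = 2 → 10.
P90: rank ⌈90/100·18⌉ = 17 → 37.
Difference: 37 − 10 = 27.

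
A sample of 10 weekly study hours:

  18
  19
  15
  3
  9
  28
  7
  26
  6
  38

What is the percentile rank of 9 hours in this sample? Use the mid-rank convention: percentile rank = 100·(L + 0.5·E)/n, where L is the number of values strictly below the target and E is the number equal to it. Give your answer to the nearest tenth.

35.0

Sorted: 3, 6, 7, 9, 15, 18, 19, 26, 28, 38.
Count below 9: L = 3; count equal: E = 1; n = 10.
Percentile rank = 100·(3 + 0.5·1)/10 = 100·3.5/10 = 35.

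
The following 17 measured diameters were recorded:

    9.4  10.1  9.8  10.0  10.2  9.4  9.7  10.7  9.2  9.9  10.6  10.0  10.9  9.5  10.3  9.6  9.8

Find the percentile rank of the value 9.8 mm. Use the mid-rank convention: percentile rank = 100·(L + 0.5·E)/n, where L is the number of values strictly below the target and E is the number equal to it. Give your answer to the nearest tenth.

Sorted: 9.2, 9.4, 9.4, 9.5, 9.6, 9.7, 9.8, 9.8, 9.9, 10.0, 10.0, 10.1, 10.2, 10.3, 10.6, 10.7, 10.9.
Count below 9.8: L = 6; count equal: E = 2; n = 17.
Percentile rank = 100·(6 + 0.5·2)/17 = 100·7/17 = 41.18.

41.2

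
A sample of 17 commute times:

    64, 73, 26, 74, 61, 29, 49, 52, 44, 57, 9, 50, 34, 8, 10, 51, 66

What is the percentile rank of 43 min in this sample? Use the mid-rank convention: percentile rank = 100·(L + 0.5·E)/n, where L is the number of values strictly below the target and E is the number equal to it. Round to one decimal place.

Sorted: 8, 9, 10, 26, 29, 34, 44, 49, 50, 51, 52, 57, 61, 64, 66, 73, 74.
Count below 43: L = 6; count equal: E = 0; n = 17.
Percentile rank = 100·(6 + 0.5·0)/17 = 100·6/17 = 35.29.

35.3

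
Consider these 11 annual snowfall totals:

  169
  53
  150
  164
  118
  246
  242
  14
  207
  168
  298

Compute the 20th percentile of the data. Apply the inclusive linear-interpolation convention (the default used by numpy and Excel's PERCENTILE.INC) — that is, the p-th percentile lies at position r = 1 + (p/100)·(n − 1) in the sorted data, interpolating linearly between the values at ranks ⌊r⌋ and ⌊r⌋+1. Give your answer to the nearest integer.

118

Sorted: 14, 53, 118, 150, 164, 168, 169, 207, 242, 246, 298.
n = 11.
r = 1 + (20/100)·(11 − 1) = 1 + 2 = 3.
r is an integer, so P20 is the value at rank 3: 118.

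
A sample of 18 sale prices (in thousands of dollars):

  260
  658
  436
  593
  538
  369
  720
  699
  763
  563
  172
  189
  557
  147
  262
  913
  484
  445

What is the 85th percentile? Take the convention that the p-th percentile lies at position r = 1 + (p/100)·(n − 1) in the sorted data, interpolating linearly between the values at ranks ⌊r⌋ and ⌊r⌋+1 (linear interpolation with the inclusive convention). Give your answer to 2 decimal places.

Sorted: 147, 172, 189, 260, 262, 369, 436, 445, 484, 538, 557, 563, 593, 658, 699, 720, 763, 913.
n = 18.
r = 1 + (85/100)·(18 − 1) = 1 + 14.45 = 15.45.
Rank 15 is 699 and rank 16 is 720.
Interpolate: 699 + 0.45·(720 − 699) = 699 + 0.45·21 = 708.45.

708.45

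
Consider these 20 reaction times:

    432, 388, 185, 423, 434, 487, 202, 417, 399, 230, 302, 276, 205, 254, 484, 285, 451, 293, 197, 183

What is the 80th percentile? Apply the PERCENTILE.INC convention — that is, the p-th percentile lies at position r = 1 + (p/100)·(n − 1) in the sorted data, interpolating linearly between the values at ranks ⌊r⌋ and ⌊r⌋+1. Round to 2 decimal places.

432.40

Sorted: 183, 185, 197, 202, 205, 230, 254, 276, 285, 293, 302, 388, 399, 417, 423, 432, 434, 451, 484, 487.
n = 20.
r = 1 + (80/100)·(20 − 1) = 1 + 15.2 = 16.2.
Rank 16 is 432 and rank 17 is 434.
Interpolate: 432 + 0.2·(434 − 432) = 432 + 0.2·2 = 432.4.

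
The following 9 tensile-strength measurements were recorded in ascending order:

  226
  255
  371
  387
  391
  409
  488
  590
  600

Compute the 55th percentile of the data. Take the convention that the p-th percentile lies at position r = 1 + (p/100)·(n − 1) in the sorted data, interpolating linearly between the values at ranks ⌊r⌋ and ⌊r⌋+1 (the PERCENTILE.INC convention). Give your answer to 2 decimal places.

n = 9.
r = 1 + (55/100)·(9 − 1) = 1 + 4.4 = 5.4.
Rank 5 is 391 and rank 6 is 409.
Interpolate: 391 + 0.4·(409 − 391) = 391 + 0.4·18 = 398.2.

398.20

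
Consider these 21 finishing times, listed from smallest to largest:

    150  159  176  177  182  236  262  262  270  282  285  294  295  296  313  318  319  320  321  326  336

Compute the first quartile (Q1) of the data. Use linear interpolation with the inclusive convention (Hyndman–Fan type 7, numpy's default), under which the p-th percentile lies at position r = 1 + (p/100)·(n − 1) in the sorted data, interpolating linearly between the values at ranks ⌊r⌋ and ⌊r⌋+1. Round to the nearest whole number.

236

n = 21.
r = 1 + (25/100)·(21 − 1) = 1 + 5 = 6.
r is an integer, so P25 is the value at rank 6: 236.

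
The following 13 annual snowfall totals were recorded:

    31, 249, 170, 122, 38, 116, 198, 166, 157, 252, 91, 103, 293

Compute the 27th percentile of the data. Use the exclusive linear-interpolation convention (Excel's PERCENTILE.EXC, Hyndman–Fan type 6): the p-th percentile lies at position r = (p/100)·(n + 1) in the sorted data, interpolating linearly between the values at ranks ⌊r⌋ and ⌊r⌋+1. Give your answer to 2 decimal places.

Sorted: 31, 38, 91, 103, 116, 122, 157, 166, 170, 198, 249, 252, 293.
n = 13.
r = (27/100)·(13 + 1) = 3.78.
Rank 3 is 91 and rank 4 is 103.
Interpolate: 91 + 0.78·(103 − 91) = 91 + 0.78·12 = 100.36.

100.36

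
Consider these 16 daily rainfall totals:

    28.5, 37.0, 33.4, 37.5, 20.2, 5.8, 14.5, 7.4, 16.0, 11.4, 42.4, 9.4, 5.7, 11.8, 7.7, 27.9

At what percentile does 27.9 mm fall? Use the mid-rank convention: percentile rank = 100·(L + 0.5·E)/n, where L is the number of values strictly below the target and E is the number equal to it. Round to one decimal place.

65.6

Sorted: 5.7, 5.8, 7.4, 7.7, 9.4, 11.4, 11.8, 14.5, 16.0, 20.2, 27.9, 28.5, 33.4, 37.0, 37.5, 42.4.
Count below 27.9: L = 10; count equal: E = 1; n = 16.
Percentile rank = 100·(10 + 0.5·1)/16 = 100·10.5/16 = 65.62.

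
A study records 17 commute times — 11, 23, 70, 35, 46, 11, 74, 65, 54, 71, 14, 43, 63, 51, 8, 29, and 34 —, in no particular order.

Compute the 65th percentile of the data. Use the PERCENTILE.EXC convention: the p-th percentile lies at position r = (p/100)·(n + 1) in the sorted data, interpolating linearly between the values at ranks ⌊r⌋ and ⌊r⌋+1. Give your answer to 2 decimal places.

Sorted: 8, 11, 11, 14, 23, 29, 34, 35, 43, 46, 51, 54, 63, 65, 70, 71, 74.
n = 17.
r = (65/100)·(17 + 1) = 11.7.
Rank 11 is 51 and rank 12 is 54.
Interpolate: 51 + 0.7·(54 − 51) = 51 + 0.7·3 = 53.1.

53.10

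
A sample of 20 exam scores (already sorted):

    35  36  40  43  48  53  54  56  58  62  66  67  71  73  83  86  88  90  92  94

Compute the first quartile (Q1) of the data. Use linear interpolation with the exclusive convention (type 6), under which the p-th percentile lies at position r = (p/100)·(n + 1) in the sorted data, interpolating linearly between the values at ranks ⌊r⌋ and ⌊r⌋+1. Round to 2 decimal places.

49.25

n = 20.
r = (25/100)·(20 + 1) = 5.25.
Rank 5 is 48 and rank 6 is 53.
Interpolate: 48 + 0.25·(53 − 48) = 48 + 0.25·5 = 49.25.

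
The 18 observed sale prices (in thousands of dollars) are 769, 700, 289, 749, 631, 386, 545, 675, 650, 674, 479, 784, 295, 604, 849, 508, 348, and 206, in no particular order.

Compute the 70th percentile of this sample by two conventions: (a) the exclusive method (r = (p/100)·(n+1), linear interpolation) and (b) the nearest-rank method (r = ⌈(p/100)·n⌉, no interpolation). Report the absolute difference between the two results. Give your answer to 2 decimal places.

7.50

Sorted: 206, 289, 295, 348, 386, 479, 508, 545, 604, 631, 650, 674, 675, 700, 749, 769, 784, 849.
n = 18.
(a) r = 13.3; between ranks 13 (675) and 14 (700): 682.5.
(b) the nearest-rank method: rank 13 → 675.
|682.5 − 675| = 7.5.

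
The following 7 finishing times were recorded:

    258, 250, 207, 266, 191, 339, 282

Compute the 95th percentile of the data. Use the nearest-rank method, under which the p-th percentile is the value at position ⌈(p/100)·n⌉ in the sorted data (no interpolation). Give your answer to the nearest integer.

Sorted: 191, 207, 250, 258, 266, 282, 339.
n = 7.
Position = ⌈95/100 · 7⌉ = ⌈6.65⌉ = 7.
The value at rank 7 is 339.

339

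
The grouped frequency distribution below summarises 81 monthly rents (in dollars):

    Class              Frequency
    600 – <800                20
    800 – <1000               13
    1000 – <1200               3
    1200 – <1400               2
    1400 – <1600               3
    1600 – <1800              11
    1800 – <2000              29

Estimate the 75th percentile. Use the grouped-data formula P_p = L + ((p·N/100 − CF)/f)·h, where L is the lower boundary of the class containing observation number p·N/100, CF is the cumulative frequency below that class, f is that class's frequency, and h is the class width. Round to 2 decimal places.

1860.34

N = 81; target position k = 75/100 · 81 = 60.75.
Cumulative frequencies: 20, 33, 36, 38, 41, 52, 81.
Observation 60.75 falls in the class 1800 – <2000.
L = 1800, CF = 52, f = 29, h = 200.
P75 = 1800 + ((60.75 − 52)/29)·200 = 1800 + 60.3448 = 1860.34.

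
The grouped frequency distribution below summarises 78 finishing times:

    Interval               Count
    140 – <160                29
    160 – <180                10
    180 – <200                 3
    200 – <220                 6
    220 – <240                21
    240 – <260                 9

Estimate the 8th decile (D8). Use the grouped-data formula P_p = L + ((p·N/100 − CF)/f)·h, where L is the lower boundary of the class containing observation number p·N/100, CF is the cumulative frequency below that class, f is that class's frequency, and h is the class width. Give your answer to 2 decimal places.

N = 78; target position k = 80/100 · 78 = 62.4.
Cumulative frequencies: 29, 39, 42, 48, 69, 78.
Observation 62.4 falls in the class 220 – <240.
L = 220, CF = 48, f = 21, h = 20.
P80 = 220 + ((62.4 − 48)/21)·20 = 220 + 13.7143 = 233.714.

233.71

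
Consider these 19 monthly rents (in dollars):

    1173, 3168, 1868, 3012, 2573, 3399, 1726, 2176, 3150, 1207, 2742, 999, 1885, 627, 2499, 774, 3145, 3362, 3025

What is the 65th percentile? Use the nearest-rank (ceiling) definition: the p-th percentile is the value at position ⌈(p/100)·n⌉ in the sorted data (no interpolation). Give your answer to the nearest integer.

Sorted: 627, 774, 999, 1173, 1207, 1726, 1868, 1885, 2176, 2499, 2573, 2742, 3012, 3025, 3145, 3150, 3168, 3362, 3399.
n = 19.
Position = ⌈65/100 · 19⌉ = ⌈12.35⌉ = 13.
The value at rank 13 is 3012.

3012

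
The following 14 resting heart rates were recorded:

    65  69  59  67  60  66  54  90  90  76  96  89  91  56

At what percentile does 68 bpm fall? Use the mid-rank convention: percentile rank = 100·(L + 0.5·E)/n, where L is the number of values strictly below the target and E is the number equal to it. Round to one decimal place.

Sorted: 54, 56, 59, 60, 65, 66, 67, 69, 76, 89, 90, 90, 91, 96.
Count below 68: L = 7; count equal: E = 0; n = 14.
Percentile rank = 100·(7 + 0.5·0)/14 = 100·7/14 = 50.

50.0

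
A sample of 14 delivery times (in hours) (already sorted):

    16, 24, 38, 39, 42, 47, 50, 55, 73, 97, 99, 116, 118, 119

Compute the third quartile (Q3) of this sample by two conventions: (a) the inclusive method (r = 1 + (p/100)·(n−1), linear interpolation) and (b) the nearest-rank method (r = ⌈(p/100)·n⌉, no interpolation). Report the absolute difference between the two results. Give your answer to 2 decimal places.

n = 14.
(a) r = 10.75; between ranks 10 (97) and 11 (99): 98.5.
(b) the nearest-rank method: rank 11 → 99.
|98.5 − 99| = 0.5.

0.50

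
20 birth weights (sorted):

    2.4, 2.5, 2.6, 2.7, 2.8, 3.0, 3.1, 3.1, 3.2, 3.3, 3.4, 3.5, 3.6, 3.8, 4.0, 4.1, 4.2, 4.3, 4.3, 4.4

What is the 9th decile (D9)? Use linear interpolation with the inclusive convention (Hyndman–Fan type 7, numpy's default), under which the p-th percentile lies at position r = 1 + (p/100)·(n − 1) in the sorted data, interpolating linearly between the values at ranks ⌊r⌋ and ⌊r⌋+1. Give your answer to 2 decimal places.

n = 20.
r = 1 + (90/100)·(20 − 1) = 1 + 17.1 = 18.1.
Rank 18 is 4.3 and rank 19 is 4.3.
Interpolate: 4.3 + 0.1·(4.3 − 4.3) = 4.3 + 0.1·0 = 4.3.

4.30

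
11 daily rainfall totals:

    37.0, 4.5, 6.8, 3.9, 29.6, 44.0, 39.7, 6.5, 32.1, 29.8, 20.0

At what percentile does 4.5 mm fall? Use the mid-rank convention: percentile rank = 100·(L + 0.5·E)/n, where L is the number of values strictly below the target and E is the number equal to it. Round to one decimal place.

13.6

Sorted: 3.9, 4.5, 6.5, 6.8, 20.0, 29.6, 29.8, 32.1, 37.0, 39.7, 44.0.
Count below 4.5: L = 1; count equal: E = 1; n = 11.
Percentile rank = 100·(1 + 0.5·1)/11 = 100·1.5/11 = 13.64.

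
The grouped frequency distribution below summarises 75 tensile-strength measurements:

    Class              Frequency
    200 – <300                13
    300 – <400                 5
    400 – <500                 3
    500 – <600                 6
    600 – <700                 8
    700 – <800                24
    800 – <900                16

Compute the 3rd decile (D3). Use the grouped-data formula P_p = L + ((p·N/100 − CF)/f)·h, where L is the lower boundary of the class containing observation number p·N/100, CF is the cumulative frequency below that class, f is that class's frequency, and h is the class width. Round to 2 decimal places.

525.00

N = 75; target position k = 30/100 · 75 = 22.5.
Cumulative frequencies: 13, 18, 21, 27, 35, 59, 75.
Observation 22.5 falls in the class 500 – <600.
L = 500, CF = 21, f = 6, h = 100.
P30 = 500 + ((22.5 − 21)/6)·100 = 500 + 25 = 525.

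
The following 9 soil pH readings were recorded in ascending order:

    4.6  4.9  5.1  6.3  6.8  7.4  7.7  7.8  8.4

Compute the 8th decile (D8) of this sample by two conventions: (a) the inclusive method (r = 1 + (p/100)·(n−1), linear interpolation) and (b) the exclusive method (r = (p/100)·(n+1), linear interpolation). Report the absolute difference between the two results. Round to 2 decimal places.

n = 9.
(a) r = 7.4; between ranks 7 (7.7) and 8 (7.8): 7.74.
(b) r = 8 → value at rank 8 = 7.8.
|7.74 − 7.8| = 0.06.

0.06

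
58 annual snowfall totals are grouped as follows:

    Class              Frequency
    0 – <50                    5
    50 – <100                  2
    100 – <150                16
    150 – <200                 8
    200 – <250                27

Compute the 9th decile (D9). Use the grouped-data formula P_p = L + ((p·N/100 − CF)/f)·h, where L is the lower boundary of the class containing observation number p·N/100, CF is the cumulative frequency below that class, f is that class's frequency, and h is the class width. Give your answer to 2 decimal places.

N = 58; target position k = 90/100 · 58 = 52.2.
Cumulative frequencies: 5, 7, 23, 31, 58.
Observation 52.2 falls in the class 200 – <250.
L = 200, CF = 31, f = 27, h = 50.
P90 = 200 + ((52.2 − 31)/27)·50 = 200 + 39.2593 = 239.259.

239.26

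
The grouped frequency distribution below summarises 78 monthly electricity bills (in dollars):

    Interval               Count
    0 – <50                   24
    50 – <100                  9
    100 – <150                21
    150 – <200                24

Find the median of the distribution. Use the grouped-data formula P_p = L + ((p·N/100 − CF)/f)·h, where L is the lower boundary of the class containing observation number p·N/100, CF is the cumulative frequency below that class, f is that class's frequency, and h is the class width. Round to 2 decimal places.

114.29

N = 78; target position k = 50/100 · 78 = 39.
Cumulative frequencies: 24, 33, 54, 78.
Observation 39 falls in the class 100 – <150.
L = 100, CF = 33, f = 21, h = 50.
P50 = 100 + ((39 − 33)/21)·50 = 100 + 14.2857 = 114.286.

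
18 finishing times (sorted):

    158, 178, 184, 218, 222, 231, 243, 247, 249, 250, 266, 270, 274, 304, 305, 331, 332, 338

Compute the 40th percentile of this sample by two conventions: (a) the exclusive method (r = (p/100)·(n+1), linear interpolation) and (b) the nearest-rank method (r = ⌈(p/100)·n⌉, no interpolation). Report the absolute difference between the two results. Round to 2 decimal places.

n = 18.
(a) r = 7.6; between ranks 7 (243) and 8 (247): 245.4.
(b) the nearest-rank method: rank 8 → 247.
|245.4 − 247| = 1.6.

1.60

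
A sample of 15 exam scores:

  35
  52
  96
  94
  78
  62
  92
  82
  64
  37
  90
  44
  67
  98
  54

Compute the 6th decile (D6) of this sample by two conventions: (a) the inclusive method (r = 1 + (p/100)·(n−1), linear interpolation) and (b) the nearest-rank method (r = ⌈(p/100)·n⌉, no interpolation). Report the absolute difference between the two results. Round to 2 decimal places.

Sorted: 35, 37, 44, 52, 54, 62, 64, 67, 78, 82, 90, 92, 94, 96, 98.
n = 15.
(a) r = 9.4; between ranks 9 (78) and 10 (82): 79.6.
(b) the nearest-rank method: rank 9 → 78.
|79.6 − 78| = 1.6.

1.60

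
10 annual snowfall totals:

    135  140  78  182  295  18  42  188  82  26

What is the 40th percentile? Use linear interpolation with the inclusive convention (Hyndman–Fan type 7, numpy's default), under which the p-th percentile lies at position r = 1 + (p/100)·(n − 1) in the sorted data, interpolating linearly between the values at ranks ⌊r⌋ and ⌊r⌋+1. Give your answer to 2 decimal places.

Sorted: 18, 26, 42, 78, 82, 135, 140, 182, 188, 295.
n = 10.
r = 1 + (40/100)·(10 − 1) = 1 + 3.6 = 4.6.
Rank 4 is 78 and rank 5 is 82.
Interpolate: 78 + 0.6·(82 − 78) = 78 + 0.6·4 = 80.4.

80.40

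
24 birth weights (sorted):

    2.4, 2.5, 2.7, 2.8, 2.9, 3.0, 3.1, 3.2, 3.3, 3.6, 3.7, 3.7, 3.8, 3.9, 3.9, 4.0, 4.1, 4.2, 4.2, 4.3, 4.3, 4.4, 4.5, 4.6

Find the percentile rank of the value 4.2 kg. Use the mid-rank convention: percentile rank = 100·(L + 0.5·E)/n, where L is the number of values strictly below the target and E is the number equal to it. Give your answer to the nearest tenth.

75.0

Count below 4.2: L = 17; count equal: E = 2; n = 24.
Percentile rank = 100·(17 + 0.5·2)/24 = 100·18/24 = 75.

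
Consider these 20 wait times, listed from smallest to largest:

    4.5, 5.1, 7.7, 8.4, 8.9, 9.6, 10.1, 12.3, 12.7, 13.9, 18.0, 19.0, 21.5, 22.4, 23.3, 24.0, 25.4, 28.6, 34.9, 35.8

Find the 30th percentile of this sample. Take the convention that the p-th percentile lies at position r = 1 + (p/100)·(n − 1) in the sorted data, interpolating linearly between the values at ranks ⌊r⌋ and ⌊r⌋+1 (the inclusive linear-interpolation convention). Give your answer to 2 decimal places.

n = 20.
r = 1 + (30/100)·(20 − 1) = 1 + 5.7 = 6.7.
Rank 6 is 9.6 and rank 7 is 10.1.
Interpolate: 9.6 + 0.7·(10.1 − 9.6) = 9.6 + 0.7·0.5 = 9.95.

9.95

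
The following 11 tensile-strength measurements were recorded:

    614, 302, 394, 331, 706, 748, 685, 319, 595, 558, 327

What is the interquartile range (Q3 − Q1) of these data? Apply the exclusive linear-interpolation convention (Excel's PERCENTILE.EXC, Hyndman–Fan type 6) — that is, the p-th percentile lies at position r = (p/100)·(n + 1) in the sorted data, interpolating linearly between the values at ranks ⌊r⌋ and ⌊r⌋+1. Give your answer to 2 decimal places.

Sorted: 302, 319, 327, 331, 394, 558, 595, 614, 685, 706, 748.
n = 11.
P25: r = 3 (integer) → 327.
P75: r = 9 (integer) → 685.
Difference: 685 − 327 = 358.

358.00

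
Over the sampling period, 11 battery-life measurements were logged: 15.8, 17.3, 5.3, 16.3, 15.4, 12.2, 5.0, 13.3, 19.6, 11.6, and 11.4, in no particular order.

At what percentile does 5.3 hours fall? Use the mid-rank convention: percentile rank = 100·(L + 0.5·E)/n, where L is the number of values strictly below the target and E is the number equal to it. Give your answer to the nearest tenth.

Sorted: 5.0, 5.3, 11.4, 11.6, 12.2, 13.3, 15.4, 15.8, 16.3, 17.3, 19.6.
Count below 5.3: L = 1; count equal: E = 1; n = 11.
Percentile rank = 100·(1 + 0.5·1)/11 = 100·1.5/11 = 13.64.

13.6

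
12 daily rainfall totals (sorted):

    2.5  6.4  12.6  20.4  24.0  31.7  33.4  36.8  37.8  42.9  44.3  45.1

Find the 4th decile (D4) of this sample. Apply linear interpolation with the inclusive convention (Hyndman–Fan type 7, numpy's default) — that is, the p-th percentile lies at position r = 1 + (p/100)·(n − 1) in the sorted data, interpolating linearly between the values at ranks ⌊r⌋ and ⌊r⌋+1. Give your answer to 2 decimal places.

27.08

n = 12.
r = 1 + (40/100)·(12 − 1) = 1 + 4.4 = 5.4.
Rank 5 is 24.0 and rank 6 is 31.7.
Interpolate: 24.0 + 0.4·(31.7 − 24.0) = 24.0 + 0.4·7.7 = 27.08.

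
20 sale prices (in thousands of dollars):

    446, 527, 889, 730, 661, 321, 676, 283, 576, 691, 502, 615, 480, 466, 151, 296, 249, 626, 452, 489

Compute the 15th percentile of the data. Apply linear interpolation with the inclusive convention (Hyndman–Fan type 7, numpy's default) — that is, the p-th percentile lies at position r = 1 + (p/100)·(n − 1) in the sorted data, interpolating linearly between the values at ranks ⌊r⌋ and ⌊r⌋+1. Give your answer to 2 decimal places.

Sorted: 151, 249, 283, 296, 321, 446, 452, 466, 480, 489, 502, 527, 576, 615, 626, 661, 676, 691, 730, 889.
n = 20.
r = 1 + (15/100)·(20 − 1) = 1 + 2.85 = 3.85.
Rank 3 is 283 and rank 4 is 296.
Interpolate: 283 + 0.85·(296 − 283) = 283 + 0.85·13 = 294.05.

294.05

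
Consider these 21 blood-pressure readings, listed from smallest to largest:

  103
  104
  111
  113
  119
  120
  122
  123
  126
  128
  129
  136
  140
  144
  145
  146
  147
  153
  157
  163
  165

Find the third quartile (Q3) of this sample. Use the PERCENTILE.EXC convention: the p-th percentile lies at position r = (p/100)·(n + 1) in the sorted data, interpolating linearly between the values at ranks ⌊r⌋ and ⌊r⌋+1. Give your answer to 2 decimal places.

n = 21.
r = (75/100)·(21 + 1) = 16.5.
Rank 16 is 146 and rank 17 is 147.
Interpolate: 146 + 0.5·(147 − 146) = 146 + 0.5·1 = 146.5.

146.50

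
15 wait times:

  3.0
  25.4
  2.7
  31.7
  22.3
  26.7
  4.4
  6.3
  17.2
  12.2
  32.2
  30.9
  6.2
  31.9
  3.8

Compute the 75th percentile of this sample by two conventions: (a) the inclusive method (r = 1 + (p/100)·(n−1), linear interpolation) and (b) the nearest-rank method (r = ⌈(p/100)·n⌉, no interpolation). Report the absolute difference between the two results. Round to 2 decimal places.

Sorted: 2.7, 3.0, 3.8, 4.4, 6.2, 6.3, 12.2, 17.2, 22.3, 25.4, 26.7, 30.9, 31.7, 31.9, 32.2.
n = 15.
(a) r = 11.5; between ranks 11 (26.7) and 12 (30.9): 28.8.
(b) the nearest-rank method: rank 12 → 30.9.
|28.8 − 30.9| = 2.1.

2.10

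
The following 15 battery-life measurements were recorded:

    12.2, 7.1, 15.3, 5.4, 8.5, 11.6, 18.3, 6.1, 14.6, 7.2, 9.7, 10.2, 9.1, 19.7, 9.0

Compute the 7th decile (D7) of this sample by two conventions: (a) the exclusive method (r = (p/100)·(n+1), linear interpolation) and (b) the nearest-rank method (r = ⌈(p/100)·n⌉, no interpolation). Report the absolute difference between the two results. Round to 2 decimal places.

0.48

Sorted: 5.4, 6.1, 7.1, 7.2, 8.5, 9.0, 9.1, 9.7, 10.2, 11.6, 12.2, 14.6, 15.3, 18.3, 19.7.
n = 15.
(a) r = 11.2; between ranks 11 (12.2) and 12 (14.6): 12.68.
(b) the nearest-rank method: rank 11 → 12.2.
|12.68 − 12.2| = 0.48.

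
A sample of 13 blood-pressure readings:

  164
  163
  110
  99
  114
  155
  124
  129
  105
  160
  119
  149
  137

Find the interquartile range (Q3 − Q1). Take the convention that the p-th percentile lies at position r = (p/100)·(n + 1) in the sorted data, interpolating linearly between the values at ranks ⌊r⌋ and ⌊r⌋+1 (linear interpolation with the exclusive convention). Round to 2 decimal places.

Sorted: 99, 105, 110, 114, 119, 124, 129, 137, 149, 155, 160, 163, 164.
n = 13.
P25: r = 3.5; ranks 3–4 are 110, 114; interpolating gives 112.
P75: r = 10.5; ranks 10–11 are 155, 160; interpolating gives 157.5.
Difference: 157.5 − 112 = 45.5.

45.50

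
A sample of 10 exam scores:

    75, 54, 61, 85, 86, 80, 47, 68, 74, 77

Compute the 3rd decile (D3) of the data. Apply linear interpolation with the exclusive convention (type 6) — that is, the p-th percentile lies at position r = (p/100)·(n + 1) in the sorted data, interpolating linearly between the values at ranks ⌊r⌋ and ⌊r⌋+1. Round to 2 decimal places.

63.10

Sorted: 47, 54, 61, 68, 74, 75, 77, 80, 85, 86.
n = 10.
r = (30/100)·(10 + 1) = 3.3.
Rank 3 is 61 and rank 4 is 68.
Interpolate: 61 + 0.3·(68 − 61) = 61 + 0.3·7 = 63.1.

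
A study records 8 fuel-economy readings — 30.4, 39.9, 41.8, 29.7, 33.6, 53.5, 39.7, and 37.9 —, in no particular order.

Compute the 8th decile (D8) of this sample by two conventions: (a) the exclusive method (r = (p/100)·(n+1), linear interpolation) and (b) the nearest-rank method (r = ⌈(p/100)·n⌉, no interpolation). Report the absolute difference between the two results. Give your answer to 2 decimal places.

Sorted: 29.7, 30.4, 33.6, 37.9, 39.7, 39.9, 41.8, 53.5.
n = 8.
(a) r = 7.2; between ranks 7 (41.8) and 8 (53.5): 44.14.
(b) the nearest-rank method: rank 7 → 41.8.
|44.14 − 41.8| = 2.34.

2.34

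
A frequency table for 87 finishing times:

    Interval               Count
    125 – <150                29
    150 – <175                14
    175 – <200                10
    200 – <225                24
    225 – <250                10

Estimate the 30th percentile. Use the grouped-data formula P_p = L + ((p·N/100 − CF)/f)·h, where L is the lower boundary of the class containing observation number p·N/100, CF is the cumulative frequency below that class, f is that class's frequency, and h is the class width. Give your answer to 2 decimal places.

N = 87; target position k = 30/100 · 87 = 26.1.
Cumulative frequencies: 29, 43, 53, 77, 87.
Observation 26.1 falls in the class 125 – <150.
L = 125, CF = 0, f = 29, h = 25.
P30 = 125 + ((26.1 − 0)/29)·25 = 125 + 22.5 = 147.5.

147.50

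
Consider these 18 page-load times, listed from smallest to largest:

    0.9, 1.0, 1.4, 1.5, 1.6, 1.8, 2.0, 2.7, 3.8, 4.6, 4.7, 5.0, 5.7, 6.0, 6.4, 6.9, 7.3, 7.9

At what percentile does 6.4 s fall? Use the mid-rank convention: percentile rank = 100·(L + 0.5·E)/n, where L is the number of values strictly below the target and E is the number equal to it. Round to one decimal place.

80.6

Count below 6.4: L = 14; count equal: E = 1; n = 18.
Percentile rank = 100·(14 + 0.5·1)/18 = 100·14.5/18 = 80.56.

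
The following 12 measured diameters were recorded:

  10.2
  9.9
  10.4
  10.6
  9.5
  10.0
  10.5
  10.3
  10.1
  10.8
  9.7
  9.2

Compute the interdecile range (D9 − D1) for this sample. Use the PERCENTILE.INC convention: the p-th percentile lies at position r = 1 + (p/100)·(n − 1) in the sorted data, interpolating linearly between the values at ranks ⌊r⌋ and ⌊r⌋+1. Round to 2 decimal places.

Sorted: 9.2, 9.5, 9.7, 9.9, 10.0, 10.1, 10.2, 10.3, 10.4, 10.5, 10.6, 10.8.
n = 12.
P10: r = 2.1; ranks 2–3 are 9.5, 9.7; interpolating gives 9.52.
P90: r = 10.9; ranks 10–11 are 10.5, 10.6; interpolating gives 10.59.
Difference: 10.59 − 9.52 = 1.07.

1.07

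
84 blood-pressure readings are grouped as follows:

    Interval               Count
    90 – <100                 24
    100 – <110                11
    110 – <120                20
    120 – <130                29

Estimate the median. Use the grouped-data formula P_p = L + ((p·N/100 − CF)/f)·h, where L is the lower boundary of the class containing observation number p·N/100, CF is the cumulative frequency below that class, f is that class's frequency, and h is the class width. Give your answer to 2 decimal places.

113.50

N = 84; target position k = 50/100 · 84 = 42.
Cumulative frequencies: 24, 35, 55, 84.
Observation 42 falls in the class 110 – <120.
L = 110, CF = 35, f = 20, h = 10.
P50 = 110 + ((42 − 35)/20)·10 = 110 + 3.5 = 113.5.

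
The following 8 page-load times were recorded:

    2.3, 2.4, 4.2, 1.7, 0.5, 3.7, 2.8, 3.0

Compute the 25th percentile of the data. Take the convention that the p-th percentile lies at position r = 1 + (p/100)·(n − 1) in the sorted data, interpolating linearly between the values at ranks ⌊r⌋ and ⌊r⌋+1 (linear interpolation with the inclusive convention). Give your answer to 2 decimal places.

2.15

Sorted: 0.5, 1.7, 2.3, 2.4, 2.8, 3.0, 3.7, 4.2.
n = 8.
r = 1 + (25/100)·(8 − 1) = 1 + 1.75 = 2.75.
Rank 2 is 1.7 and rank 3 is 2.3.
Interpolate: 1.7 + 0.75·(2.3 − 1.7) = 1.7 + 0.75·0.6 = 2.15.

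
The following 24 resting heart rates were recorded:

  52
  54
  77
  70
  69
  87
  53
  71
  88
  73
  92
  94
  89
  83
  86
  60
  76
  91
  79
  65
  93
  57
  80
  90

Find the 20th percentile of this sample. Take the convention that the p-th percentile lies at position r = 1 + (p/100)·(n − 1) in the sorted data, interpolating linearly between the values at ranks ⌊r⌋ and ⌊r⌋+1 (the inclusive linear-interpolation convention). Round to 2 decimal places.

63.00

Sorted: 52, 53, 54, 57, 60, 65, 69, 70, 71, 73, 76, 77, 79, 80, 83, 86, 87, 88, 89, 90, 91, 92, 93, 94.
n = 24.
r = 1 + (20/100)·(24 − 1) = 1 + 4.6 = 5.6.
Rank 5 is 60 and rank 6 is 65.
Interpolate: 60 + 0.6·(65 − 60) = 60 + 0.6·5 = 63.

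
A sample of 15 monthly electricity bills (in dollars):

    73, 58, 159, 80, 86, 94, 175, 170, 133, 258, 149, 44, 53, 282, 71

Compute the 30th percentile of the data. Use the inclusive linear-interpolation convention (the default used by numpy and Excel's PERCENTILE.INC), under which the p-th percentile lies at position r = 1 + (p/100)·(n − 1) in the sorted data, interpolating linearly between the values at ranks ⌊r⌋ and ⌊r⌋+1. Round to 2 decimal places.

74.40

Sorted: 44, 53, 58, 71, 73, 80, 86, 94, 133, 149, 159, 170, 175, 258, 282.
n = 15.
r = 1 + (30/100)·(15 − 1) = 1 + 4.2 = 5.2.
Rank 5 is 73 and rank 6 is 80.
Interpolate: 73 + 0.2·(80 − 73) = 73 + 0.2·7 = 74.4.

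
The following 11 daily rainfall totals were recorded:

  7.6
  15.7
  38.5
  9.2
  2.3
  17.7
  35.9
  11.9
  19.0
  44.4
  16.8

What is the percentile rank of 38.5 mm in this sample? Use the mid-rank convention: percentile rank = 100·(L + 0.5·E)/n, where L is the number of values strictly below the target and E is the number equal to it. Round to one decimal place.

Sorted: 2.3, 7.6, 9.2, 11.9, 15.7, 16.8, 17.7, 19.0, 35.9, 38.5, 44.4.
Count below 38.5: L = 9; count equal: E = 1; n = 11.
Percentile rank = 100·(9 + 0.5·1)/11 = 100·9.5/11 = 86.36.

86.4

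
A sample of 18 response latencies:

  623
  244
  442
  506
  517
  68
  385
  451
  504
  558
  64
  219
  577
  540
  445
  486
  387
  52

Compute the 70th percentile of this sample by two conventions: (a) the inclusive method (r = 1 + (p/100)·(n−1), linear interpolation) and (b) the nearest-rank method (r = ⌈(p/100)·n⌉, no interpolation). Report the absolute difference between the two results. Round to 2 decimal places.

0.20

Sorted: 52, 64, 68, 219, 244, 385, 387, 442, 445, 451, 486, 504, 506, 517, 540, 558, 577, 623.
n = 18.
(a) r = 12.9; between ranks 12 (504) and 13 (506): 505.8.
(b) the nearest-rank method: rank 13 → 506.
|505.8 − 506| = 0.2.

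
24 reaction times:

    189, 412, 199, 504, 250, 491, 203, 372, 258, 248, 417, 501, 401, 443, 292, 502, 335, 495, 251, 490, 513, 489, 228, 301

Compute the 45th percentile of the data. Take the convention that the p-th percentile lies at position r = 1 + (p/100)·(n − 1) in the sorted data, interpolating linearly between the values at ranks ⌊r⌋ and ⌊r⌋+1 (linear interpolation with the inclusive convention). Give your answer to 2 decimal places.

Sorted: 189, 199, 203, 228, 248, 250, 251, 258, 292, 301, 335, 372, 401, 412, 417, 443, 489, 490, 491, 495, 501, 502, 504, 513.
n = 24.
r = 1 + (45/100)·(24 − 1) = 1 + 10.35 = 11.35.
Rank 11 is 335 and rank 12 is 372.
Interpolate: 335 + 0.35·(372 − 335) = 335 + 0.35·37 = 347.95.

347.95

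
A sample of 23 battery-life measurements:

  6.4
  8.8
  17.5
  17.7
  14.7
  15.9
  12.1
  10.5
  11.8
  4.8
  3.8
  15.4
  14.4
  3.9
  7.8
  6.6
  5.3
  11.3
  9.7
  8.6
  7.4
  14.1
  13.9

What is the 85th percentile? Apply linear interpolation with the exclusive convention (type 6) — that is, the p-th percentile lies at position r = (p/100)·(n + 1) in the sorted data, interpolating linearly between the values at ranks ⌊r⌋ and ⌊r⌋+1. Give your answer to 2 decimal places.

Sorted: 3.8, 3.9, 4.8, 5.3, 6.4, 6.6, 7.4, 7.8, 8.6, 8.8, 9.7, 10.5, 11.3, 11.8, 12.1, 13.9, 14.1, 14.4, 14.7, 15.4, 15.9, 17.5, 17.7.
n = 23.
r = (85/100)·(23 + 1) = 20.4.
Rank 20 is 15.4 and rank 21 is 15.9.
Interpolate: 15.4 + 0.4·(15.9 − 15.4) = 15.4 + 0.4·0.5 = 15.6.

15.60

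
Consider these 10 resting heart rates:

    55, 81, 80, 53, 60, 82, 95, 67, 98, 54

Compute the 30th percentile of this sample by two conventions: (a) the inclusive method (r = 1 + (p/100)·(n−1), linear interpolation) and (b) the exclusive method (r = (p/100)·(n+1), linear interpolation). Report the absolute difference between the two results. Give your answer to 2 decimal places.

Sorted: 53, 54, 55, 60, 67, 80, 81, 82, 95, 98.
n = 10.
(a) r = 3.7; between ranks 3 (55) and 4 (60): 58.5.
(b) r = 3.3; between ranks 3 (55) and 4 (60): 56.5.
|58.5 − 56.5| = 2.

2.00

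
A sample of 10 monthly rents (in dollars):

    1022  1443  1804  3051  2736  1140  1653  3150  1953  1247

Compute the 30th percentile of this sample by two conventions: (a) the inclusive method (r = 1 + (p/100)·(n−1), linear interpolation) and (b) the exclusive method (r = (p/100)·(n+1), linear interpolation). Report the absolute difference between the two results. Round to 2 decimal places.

78.40

Sorted: 1022, 1140, 1247, 1443, 1653, 1804, 1953, 2736, 3051, 3150.
n = 10.
(a) r = 3.7; between ranks 3 (1247) and 4 (1443): 1384.2.
(b) r = 3.3; between ranks 3 (1247) and 4 (1443): 1305.8.
|1384.2 − 1305.8| = 78.4.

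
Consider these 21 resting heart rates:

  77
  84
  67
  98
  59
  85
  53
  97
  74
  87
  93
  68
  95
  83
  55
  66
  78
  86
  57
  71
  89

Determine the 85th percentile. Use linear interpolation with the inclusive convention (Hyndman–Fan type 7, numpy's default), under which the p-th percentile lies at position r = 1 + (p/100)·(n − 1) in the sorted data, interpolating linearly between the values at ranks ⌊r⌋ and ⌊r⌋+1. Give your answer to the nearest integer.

93

Sorted: 53, 55, 57, 59, 66, 67, 68, 71, 74, 77, 78, 83, 84, 85, 86, 87, 89, 93, 95, 97, 98.
n = 21.
r = 1 + (85/100)·(21 − 1) = 1 + 17 = 18.
r is an integer, so P85 is the value at rank 18: 93.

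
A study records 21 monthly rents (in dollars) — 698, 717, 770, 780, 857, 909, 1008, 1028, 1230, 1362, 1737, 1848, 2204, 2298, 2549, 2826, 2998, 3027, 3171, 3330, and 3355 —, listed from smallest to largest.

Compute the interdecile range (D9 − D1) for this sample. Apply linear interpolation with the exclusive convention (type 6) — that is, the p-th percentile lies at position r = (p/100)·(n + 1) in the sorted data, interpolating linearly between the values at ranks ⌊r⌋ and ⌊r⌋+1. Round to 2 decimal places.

n = 21.
P10: r = 2.2; ranks 2–3 are 717, 770; interpolating gives 727.6.
P90: r = 19.8; ranks 19–20 are 3171, 3330; interpolating gives 3298.2.
Difference: 3298.2 − 727.6 = 2570.6.

2570.60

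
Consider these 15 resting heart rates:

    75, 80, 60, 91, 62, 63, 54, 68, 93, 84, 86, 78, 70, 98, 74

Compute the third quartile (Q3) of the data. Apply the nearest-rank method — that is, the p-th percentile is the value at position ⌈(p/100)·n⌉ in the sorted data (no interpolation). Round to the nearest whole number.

Sorted: 54, 60, 62, 63, 68, 70, 74, 75, 78, 80, 84, 86, 91, 93, 98.
n = 15.
Position = ⌈75/100 · 15⌉ = ⌈11.25⌉ = 12.
The value at rank 12 is 86.

86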